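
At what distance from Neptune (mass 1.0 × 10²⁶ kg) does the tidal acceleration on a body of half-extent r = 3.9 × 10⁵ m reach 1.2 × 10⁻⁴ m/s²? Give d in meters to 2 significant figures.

3.5 × 10⁸ m

2GMr/d³ = a_tidal  ⇒  d = (2GMr / a_tidal)^(1/3)
d = (2 × 6.674×10⁻¹¹ × (1.0 × 10²⁶) × (3.9 × 10⁵) / (1.2 × 10⁻⁴))^(1/3)
  = 3.5 × 10⁸ m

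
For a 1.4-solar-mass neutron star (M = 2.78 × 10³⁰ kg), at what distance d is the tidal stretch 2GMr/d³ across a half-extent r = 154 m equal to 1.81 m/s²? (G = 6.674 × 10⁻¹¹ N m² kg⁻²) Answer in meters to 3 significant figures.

2GMr/d³ = a_tidal  ⇒  d = (2GMr / a_tidal)^(1/3)
d = (2 × 6.674×10⁻¹¹ × (2.78 × 10³⁰) × (154) / (1.81))^(1/3)
  = 3.16 × 10⁷ m

3.16 × 10⁷ m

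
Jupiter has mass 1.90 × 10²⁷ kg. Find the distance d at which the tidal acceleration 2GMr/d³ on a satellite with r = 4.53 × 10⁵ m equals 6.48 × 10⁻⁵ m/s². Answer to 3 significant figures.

2GMr/d³ = a_tidal  ⇒  d = (2GMr / a_tidal)^(1/3)
d = (2 × 6.674×10⁻¹¹ × (1.90 × 10²⁷) × (4.53 × 10⁵) / (6.48 × 10⁻⁵))^(1/3)
  = 1.21 × 10⁹ m

1.21 × 10⁹ m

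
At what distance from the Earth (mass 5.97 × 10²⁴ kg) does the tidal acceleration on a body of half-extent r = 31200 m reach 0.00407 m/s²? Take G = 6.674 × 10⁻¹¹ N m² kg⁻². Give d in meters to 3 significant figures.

2GMr/d³ = a_tidal  ⇒  d = (2GMr / a_tidal)^(1/3)
d = (2 × 6.674×10⁻¹¹ × (5.97 × 10²⁴) × (31200) / (0.00407))^(1/3)
  = 1.83 × 10⁷ m

1.83 × 10⁷ m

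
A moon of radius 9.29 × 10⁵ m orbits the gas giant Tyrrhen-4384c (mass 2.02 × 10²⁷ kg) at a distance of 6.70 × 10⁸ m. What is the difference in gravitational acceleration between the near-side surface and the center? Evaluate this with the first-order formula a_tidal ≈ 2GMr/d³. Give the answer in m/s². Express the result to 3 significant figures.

Δg = 2GMr/d³
   = 2 × (6.674 × 10⁻¹¹) × (2.02 × 10²⁷) × (9.29 × 10⁵) / (6.70 × 10⁸)³
   = 8.33 × 10⁻⁴ m/s²

8.33 × 10⁻⁴ m/s²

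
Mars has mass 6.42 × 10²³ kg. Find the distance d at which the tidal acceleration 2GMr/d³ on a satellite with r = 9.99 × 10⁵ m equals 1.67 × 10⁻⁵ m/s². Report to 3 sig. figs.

2GMr/d³ = a_tidal  ⇒  d = (2GMr / a_tidal)^(1/3)
d = (2 × 6.674×10⁻¹¹ × (6.42 × 10²³) × (9.99 × 10⁵) / (1.67 × 10⁻⁵))^(1/3)
  = 1.72 × 10⁸ m

1.72 × 10⁸ m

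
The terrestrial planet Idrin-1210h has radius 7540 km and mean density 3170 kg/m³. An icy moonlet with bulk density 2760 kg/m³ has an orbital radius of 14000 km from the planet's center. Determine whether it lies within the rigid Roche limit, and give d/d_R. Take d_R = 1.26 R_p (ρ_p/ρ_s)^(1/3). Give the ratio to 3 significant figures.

d_R = 1.26 × (7540 km) × (3170/2760)^(1/3) = 9949 km
d/d_R = (14000) / (9949) = 1.41
Since d/d_R > 1, the body is outside the Roche limit.

outside; d/d_R ≈ 1.41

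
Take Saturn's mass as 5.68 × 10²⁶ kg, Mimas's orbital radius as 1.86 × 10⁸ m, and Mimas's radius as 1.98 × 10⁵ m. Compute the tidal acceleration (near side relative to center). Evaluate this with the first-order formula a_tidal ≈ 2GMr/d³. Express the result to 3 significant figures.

2.33 × 10⁻³ m/s²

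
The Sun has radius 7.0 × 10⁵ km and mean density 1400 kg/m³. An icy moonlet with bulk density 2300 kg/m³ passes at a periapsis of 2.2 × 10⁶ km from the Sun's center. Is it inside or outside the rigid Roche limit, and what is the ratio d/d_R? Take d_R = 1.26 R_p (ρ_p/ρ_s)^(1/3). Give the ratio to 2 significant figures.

outside; d/d_R ≈ 2.9

d_R = 1.26 × (7.0 × 10⁵ km) × (1400/2300)^(1/3) = 7.475 × 10⁵ km
d/d_R = (2.2 × 10⁶) / (7.475 × 10⁵) = 2.9
Since d/d_R > 1, the body is outside the Roche limit.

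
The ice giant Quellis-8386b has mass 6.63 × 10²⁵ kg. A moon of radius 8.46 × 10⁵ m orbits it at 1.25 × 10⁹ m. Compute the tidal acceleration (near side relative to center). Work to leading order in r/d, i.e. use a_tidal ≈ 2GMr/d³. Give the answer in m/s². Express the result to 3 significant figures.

Δg = 2GMr/d³
   = 2 × (6.674 × 10⁻¹¹) × (6.63 × 10²⁵) × (8.46 × 10⁵) / (1.25 × 10⁹)³
   = 3.83 × 10⁻⁶ m/s²

3.83 × 10⁻⁶ m/s²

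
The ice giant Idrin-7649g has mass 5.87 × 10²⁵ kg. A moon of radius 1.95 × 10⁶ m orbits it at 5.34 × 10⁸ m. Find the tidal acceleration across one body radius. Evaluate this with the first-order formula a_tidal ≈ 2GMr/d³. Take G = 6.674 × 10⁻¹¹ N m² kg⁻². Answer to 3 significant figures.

The tidal stretch is the gradient of GM/d² times the body's extent r, hence the 1/d³ dependence.
a_tidal = 2GMr/d³
        = 2 × (6.674 × 10⁻¹¹) × (5.87 × 10²⁵) × (1.95 × 10⁶) / (5.34 × 10⁸)³
        = 1.00 × 10⁻⁴ m/s²

1.00 × 10⁻⁴ m/s²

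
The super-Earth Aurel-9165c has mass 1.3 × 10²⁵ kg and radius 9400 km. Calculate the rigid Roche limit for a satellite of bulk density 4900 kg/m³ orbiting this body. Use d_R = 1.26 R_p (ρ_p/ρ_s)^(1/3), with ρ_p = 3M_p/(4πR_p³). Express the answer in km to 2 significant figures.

11000 km

ρ_p = 3M_p/(4πR_p³) = 3 × (1.3 × 10²⁵) / (4π × (9.4 × 10⁶ m)³) = 3700 kg/m³
d_R = 1.26 × 9400 km × (3700/4900)^(1/3)
    = 11000 km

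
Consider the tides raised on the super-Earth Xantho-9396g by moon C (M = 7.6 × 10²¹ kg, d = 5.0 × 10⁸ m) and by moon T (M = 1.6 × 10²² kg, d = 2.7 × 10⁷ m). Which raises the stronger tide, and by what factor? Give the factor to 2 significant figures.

Moon T, by a factor of ≈ 13000

Compare M/d³ for the two perturbers:
Moon C: (7.6 × 10²¹) / (5.0 × 10⁸)³ = 6.080 × 10⁻⁵
Moon T: (1.6 × 10²²) / (2.7 × 10⁷)³ = 8.129 × 10⁻¹
Ratio (larger/smaller) = 13000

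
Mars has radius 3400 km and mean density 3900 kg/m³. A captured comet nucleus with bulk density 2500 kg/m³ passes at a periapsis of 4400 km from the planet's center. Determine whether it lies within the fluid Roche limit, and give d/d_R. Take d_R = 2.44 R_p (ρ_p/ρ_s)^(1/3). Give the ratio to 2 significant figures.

d_R = 2.44 × (3400 km) × (3900/2500)^(1/3) = 9622 km
d/d_R = (4400) / (9622) = 0.46
Since d/d_R < 1, the body is inside the Roche limit.

inside; d/d_R ≈ 0.46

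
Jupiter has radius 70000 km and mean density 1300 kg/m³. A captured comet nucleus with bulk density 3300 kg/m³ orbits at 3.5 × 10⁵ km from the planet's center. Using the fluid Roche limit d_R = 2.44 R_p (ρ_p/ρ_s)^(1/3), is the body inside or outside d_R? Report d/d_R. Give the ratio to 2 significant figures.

d_R = 2.44 × (70000 km) × (1300/3300)^(1/3) = 1.252 × 10⁵ km
d/d_R = (3.5 × 10⁵) / (1.252 × 10⁵) = 2.8
Since d/d_R > 1, the body is outside the Roche limit.

outside; d/d_R ≈ 2.8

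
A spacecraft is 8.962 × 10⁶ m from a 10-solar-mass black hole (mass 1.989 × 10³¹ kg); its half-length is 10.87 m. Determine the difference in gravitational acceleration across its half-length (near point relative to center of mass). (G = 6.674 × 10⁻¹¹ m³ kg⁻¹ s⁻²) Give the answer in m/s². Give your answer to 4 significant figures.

Δg = 2GMr/d³
   = 2 × (6.674 × 10⁻¹¹) × (1.989 × 10³¹) × (10.87) / (8.962 × 10⁶)³
   = 4.009 × 10¹ m/s²

4.009 × 10¹ m/s²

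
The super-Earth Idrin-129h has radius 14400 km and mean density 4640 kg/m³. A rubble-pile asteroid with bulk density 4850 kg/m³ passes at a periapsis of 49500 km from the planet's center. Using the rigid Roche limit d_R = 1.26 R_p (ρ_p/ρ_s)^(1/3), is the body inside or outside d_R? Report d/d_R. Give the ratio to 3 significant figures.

outside; d/d_R ≈ 2.77

d_R = 1.26 × (14400 km) × (4640/4850)^(1/3) = 17880 km
d/d_R = (49500) / (17880) = 2.77
Since d/d_R > 1, the body is outside the Roche limit.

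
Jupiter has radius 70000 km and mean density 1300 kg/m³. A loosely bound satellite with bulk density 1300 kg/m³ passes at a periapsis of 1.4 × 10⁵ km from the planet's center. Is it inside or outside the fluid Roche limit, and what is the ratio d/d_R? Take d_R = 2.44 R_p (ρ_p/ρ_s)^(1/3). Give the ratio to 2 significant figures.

inside; d/d_R ≈ 0.82

d_R = 2.44 × (70000 km) × (1300/1300)^(1/3) = 1.708 × 10⁵ km
d/d_R = (1.4 × 10⁵) / (1.708 × 10⁵) = 0.82
Since d/d_R < 1, the body is inside the Roche limit.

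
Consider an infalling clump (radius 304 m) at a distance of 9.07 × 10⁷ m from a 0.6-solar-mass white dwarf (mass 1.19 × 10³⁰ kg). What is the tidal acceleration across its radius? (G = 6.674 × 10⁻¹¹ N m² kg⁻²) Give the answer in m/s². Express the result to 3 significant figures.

Differencing GM/(d−r)² and GM/d² to first order in r/d gives 2GMr/d³.
Δg = 2GMr/d³
   = 2 × (6.674 × 10⁻¹¹) × (1.19 × 10³⁰) × (304) / (9.07 × 10⁷)³
   = 6.47 × 10⁻² m/s²

6.47 × 10⁻² m/s²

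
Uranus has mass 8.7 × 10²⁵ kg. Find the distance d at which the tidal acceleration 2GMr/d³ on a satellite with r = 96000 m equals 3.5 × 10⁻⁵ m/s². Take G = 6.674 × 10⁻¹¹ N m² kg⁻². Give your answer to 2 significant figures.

2GMr/d³ = a_tidal  ⇒  d = (2GMr / a_tidal)^(1/3)
d = (2 × 6.674×10⁻¹¹ × (8.7 × 10²⁵) × (96000) / (3.5 × 10⁻⁵))^(1/3)
  = 3.2 × 10⁸ m

3.2 × 10⁸ m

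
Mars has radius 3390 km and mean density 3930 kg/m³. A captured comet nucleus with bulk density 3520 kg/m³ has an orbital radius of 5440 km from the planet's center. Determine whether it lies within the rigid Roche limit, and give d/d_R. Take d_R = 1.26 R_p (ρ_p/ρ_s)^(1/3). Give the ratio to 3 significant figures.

outside; d/d_R ≈ 1.23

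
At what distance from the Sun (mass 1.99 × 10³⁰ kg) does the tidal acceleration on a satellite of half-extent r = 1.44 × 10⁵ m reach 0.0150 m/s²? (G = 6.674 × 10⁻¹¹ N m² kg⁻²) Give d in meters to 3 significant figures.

1.37 × 10⁹ m

2GMr/d³ = a_tidal  ⇒  d = (2GMr / a_tidal)^(1/3)
d = (2 × 6.674×10⁻¹¹ × (1.99 × 10³⁰) × (1.44 × 10⁵) / (0.0150))^(1/3)
  = 1.37 × 10⁹ m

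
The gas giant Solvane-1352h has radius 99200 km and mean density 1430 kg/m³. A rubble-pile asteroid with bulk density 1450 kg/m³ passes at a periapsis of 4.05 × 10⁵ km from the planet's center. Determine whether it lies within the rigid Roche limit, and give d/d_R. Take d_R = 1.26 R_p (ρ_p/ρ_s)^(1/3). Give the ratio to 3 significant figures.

d_R = 1.26 × (99200 km) × (1430/1450)^(1/3) = 1.244 × 10⁵ km
d/d_R = (4.05 × 10⁵) / (1.244 × 10⁵) = 3.26
Since d/d_R > 1, the body is outside the Roche limit.

outside; d/d_R ≈ 3.26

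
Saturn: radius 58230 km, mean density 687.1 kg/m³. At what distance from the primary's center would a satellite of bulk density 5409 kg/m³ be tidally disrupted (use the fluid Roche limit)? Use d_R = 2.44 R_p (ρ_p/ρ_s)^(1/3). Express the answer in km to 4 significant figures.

71420 km

d_R = 2.44 × 58230 km × (687.1/5409)^(1/3)
    = 71420 km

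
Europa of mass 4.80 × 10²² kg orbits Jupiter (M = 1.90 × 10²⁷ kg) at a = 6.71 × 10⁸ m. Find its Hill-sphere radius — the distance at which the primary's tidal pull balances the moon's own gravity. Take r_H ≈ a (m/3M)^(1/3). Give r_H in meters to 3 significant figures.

1.37 × 10⁷ m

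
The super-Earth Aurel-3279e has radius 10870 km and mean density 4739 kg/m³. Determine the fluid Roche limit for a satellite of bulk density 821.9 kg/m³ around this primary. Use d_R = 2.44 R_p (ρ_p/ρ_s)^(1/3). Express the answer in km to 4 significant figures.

d_R = 2.44 × 10870 km × (4739/821.9)^(1/3)
    = 47560 km

47560 km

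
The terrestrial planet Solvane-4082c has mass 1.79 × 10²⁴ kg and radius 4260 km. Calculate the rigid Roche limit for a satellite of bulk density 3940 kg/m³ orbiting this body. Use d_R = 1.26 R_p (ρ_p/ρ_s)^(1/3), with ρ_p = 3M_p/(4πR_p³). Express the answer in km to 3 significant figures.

6010 km

ρ_p = 3M_p/(4πR_p³) = 3 × (1.79 × 10²⁴) / (4π × (4.26 × 10⁶ m)³) = 5530 kg/m³
d_R = 1.26 × 4260 km × (5530/3940)^(1/3)
    = 6010 km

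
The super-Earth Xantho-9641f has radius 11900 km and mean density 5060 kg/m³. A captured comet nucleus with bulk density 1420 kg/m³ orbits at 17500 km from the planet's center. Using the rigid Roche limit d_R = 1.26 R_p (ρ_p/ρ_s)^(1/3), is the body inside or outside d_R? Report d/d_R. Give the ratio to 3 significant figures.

inside; d/d_R ≈ 0.764

d_R = 1.26 × (11900 km) × (5060/1420)^(1/3) = 22900 km
d/d_R = (17500) / (22900) = 0.764
Since d/d_R < 1, the body is inside the Roche limit.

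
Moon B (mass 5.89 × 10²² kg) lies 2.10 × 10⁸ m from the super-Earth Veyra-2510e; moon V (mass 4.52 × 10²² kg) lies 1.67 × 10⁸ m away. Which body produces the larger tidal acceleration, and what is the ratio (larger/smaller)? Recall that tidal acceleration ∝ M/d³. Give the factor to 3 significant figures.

Moon V, by a factor of ≈ 1.53

The tide-raising term goes as M/d³ (the gradient of a 1/d² field).
Moon B: (5.89 × 10²²) / (2.10 × 10⁸)³ = 6.360 × 10⁻³
Moon V: (4.52 × 10²²) / (1.67 × 10⁸)³ = 9.705 × 10⁻³
Ratio (larger/smaller) = 1.53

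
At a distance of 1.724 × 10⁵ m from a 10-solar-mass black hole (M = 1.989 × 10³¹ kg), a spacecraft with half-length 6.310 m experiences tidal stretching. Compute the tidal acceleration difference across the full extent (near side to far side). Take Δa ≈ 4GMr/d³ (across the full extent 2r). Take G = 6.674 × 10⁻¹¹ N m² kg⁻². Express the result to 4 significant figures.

6.539 × 10⁶ m/s²

Differencing GM/(d−r)² and GM/(d+r)² to first order in r/d gives 4GMr/d³.
a_tidal = 4GMr/d³
        = 4 × (6.674 × 10⁻¹¹) × (1.989 × 10³¹) × (6.310) / (1.724 × 10⁵)³
        = 6.539 × 10⁶ m/s²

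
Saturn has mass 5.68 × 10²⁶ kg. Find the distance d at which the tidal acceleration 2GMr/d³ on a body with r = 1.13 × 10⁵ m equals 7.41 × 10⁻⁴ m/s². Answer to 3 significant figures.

2.26 × 10⁸ m

2GMr/d³ = a_tidal  ⇒  d = (2GMr / a_tidal)^(1/3)
d = (2 × 6.674×10⁻¹¹ × (5.68 × 10²⁶) × (1.13 × 10⁵) / (7.41 × 10⁻⁴))^(1/3)
  = 2.26 × 10⁸ m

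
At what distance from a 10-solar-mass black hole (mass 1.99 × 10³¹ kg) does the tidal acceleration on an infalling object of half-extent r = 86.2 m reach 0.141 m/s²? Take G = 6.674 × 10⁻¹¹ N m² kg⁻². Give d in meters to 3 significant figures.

2GMr/d³ = a_tidal  ⇒  d = (2GMr / a_tidal)^(1/3)
d = (2 × 6.674×10⁻¹¹ × (1.99 × 10³¹) × (86.2) / (0.141))^(1/3)
  = 1.18 × 10⁸ m

1.18 × 10⁸ m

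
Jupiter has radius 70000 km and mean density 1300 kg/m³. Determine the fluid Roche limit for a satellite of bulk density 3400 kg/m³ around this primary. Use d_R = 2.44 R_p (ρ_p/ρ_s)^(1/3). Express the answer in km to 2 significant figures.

1.2 × 10⁵ km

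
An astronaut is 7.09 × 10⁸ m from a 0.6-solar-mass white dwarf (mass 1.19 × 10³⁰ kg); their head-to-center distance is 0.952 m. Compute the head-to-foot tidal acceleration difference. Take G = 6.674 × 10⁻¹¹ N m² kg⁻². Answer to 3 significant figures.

8.49 × 10⁻⁷ m/s²

Δg = 4GMr/d³
   = 4 × (6.674 × 10⁻¹¹) × (1.19 × 10³⁰) × (0.952) / (7.09 × 10⁸)³
   = 8.49 × 10⁻⁷ m/s²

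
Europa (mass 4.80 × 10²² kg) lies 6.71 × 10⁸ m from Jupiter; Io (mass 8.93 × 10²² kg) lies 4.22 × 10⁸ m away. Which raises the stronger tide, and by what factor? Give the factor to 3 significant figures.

Io, by a factor of ≈ 7.48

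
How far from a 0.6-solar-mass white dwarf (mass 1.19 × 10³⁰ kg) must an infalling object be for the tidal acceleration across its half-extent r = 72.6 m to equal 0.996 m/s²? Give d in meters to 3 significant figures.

2.26 × 10⁷ m

2GMr/d³ = a_tidal  ⇒  d = (2GMr / a_tidal)^(1/3)
d = (2 × 6.674×10⁻¹¹ × (1.19 × 10³⁰) × (72.6) / (0.996))^(1/3)
  = 2.26 × 10⁷ m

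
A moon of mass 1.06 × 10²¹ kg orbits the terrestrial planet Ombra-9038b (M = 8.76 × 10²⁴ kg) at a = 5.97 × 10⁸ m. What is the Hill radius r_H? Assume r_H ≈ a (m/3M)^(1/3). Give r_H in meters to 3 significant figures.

2.05 × 10⁷ m

r_H ≈ a (m/3M)^(1/3)
    = (5.97 × 10⁸) × (1.06 × 10²¹ / (3 × 8.76 × 10²⁴))^(1/3)
    = 2.05 × 10⁷ m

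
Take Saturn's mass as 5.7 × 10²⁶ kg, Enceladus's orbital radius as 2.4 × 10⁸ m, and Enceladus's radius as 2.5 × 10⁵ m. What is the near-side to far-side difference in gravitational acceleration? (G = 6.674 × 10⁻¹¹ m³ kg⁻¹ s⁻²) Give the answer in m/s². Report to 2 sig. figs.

Δg = 4GMr/d³
   = 4 × (6.674 × 10⁻¹¹) × (5.7 × 10²⁶) × (2.5 × 10⁵) / (2.4 × 10⁸)³
   = 2.8 × 10⁻³ m/s²

2.8 × 10⁻³ m/s²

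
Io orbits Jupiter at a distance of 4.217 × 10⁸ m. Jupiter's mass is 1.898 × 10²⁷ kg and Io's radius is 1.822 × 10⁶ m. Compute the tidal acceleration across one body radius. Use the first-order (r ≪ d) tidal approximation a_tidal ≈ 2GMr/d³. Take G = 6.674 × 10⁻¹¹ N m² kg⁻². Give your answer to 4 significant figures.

6.155 × 10⁻³ m/s²

The tidal stretch is the gradient of GM/d² times the body's extent r, hence the 1/d³ dependence.
a_tidal = 2GMr/d³
        = 2 × (6.674 × 10⁻¹¹) × (1.898 × 10²⁷) × (1.822 × 10⁶) / (4.217 × 10⁸)³
        = 6.155 × 10⁻³ m/s²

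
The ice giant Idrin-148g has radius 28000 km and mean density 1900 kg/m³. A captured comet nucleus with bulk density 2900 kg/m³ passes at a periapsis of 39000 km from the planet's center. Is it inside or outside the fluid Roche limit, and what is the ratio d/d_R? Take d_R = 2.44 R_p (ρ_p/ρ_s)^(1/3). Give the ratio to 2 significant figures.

inside; d/d_R ≈ 0.66

d_R = 2.44 × (28000 km) × (1900/2900)^(1/3) = 59340 km
d/d_R = (39000) / (59340) = 0.66
Since d/d_R < 1, the body is inside the Roche limit.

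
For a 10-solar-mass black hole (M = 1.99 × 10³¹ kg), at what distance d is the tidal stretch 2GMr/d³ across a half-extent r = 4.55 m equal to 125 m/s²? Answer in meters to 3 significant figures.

4.59 × 10⁶ m

2GMr/d³ = a_tidal  ⇒  d = (2GMr / a_tidal)^(1/3)
d = (2 × 6.674×10⁻¹¹ × (1.99 × 10³¹) × (4.55) / (125))^(1/3)
  = 4.59 × 10⁶ m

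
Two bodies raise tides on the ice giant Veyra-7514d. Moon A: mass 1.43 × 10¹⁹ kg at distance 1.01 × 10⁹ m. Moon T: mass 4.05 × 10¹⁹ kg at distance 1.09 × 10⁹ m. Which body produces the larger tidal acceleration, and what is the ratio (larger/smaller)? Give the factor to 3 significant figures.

Moon T, by a factor of ≈ 2.25

Tidal stretch scales as M/d³; compute that for each body.
Moon A: (1.43 × 10¹⁹) / (1.01 × 10⁹)³ = 1.388 × 10⁻⁸
Moon T: (4.05 × 10¹⁹) / (1.09 × 10⁹)³ = 3.127 × 10⁻⁸
Ratio (larger/smaller) = 2.25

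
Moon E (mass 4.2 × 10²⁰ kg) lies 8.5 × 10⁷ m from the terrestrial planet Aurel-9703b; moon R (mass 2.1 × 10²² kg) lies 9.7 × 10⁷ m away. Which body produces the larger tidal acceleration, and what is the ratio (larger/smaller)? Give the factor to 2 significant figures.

Compare M/d³ for the two perturbers:
Moon E: (4.2 × 10²⁰) / (8.5 × 10⁷)³ = 6.839 × 10⁻⁴
Moon R: (2.1 × 10²²) / (9.7 × 10⁷)³ = 2.301 × 10⁻²
Ratio (larger/smaller) = 34

Moon R, by a factor of ≈ 34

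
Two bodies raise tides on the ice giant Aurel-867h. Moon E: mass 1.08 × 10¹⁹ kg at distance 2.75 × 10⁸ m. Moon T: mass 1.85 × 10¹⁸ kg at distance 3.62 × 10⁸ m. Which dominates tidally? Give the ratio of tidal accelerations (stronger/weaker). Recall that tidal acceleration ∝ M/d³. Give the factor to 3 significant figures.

Moon E, by a factor of ≈ 13.3

The tide-raising term goes as M/d³ (the gradient of a 1/d² field).
Moon E: (1.08 × 10¹⁹) / (2.75 × 10⁸)³ = 5.193 × 10⁻⁷
Moon T: (1.85 × 10¹⁸) / (3.62 × 10⁸)³ = 3.900 × 10⁻⁸
Ratio (larger/smaller) = 13.3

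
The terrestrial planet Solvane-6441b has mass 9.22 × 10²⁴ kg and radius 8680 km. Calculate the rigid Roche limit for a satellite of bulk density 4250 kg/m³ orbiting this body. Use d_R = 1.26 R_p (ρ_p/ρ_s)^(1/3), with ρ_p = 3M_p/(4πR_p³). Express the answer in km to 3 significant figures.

ρ_p = 3M_p/(4πR_p³) = 3 × (9.22 × 10²⁴) / (4π × (8.68 × 10⁶ m)³) = 3370 kg/m³
d_R = 1.26 × 8680 km × (3370/4250)^(1/3)
    = 10100 km

10100 km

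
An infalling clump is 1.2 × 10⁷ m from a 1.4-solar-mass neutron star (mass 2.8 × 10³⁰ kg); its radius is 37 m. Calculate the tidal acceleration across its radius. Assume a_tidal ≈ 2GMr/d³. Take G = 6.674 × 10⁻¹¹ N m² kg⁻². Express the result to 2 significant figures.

8.0 m/s²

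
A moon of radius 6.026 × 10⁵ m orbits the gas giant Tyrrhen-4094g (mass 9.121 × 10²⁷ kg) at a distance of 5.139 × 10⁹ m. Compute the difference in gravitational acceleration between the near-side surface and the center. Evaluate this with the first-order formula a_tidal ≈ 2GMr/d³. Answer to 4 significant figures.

5.406 × 10⁻⁶ m/s²

Δa = 2GMr/d³
   = 2 × (6.674 × 10⁻¹¹) × (9.121 × 10²⁷) × (6.026 × 10⁵) / (5.139 × 10⁹)³
   = 5.406 × 10⁻⁶ m/s²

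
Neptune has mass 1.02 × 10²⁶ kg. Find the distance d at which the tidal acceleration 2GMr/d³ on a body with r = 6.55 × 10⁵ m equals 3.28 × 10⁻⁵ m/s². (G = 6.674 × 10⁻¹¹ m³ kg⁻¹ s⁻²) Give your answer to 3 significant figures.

2GMr/d³ = a_tidal  ⇒  d = (2GMr / a_tidal)^(1/3)
d = (2 × 6.674×10⁻¹¹ × (1.02 × 10²⁶) × (6.55 × 10⁵) / (3.28 × 10⁻⁵))^(1/3)
  = 6.48 × 10⁸ m

6.48 × 10⁸ m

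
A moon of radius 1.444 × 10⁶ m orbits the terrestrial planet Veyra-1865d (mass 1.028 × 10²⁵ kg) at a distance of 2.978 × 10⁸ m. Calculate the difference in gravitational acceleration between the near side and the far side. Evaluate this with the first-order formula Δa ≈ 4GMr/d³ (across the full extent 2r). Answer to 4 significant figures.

1.500 × 10⁻⁴ m/s²

Δg = 4GMr/d³
   = 4 × (6.674 × 10⁻¹¹) × (1.028 × 10²⁵) × (1.444 × 10⁶) / (2.978 × 10⁸)³
   = 1.500 × 10⁻⁴ m/s²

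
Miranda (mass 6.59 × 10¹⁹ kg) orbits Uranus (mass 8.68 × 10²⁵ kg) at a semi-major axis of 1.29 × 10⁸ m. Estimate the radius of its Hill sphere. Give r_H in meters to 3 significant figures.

8.16 × 10⁵ m

r_H ≈ a (m/3M)^(1/3)
    = (1.29 × 10⁸) × (6.59 × 10¹⁹ / (3 × 8.68 × 10²⁵))^(1/3)
    = 8.16 × 10⁵ m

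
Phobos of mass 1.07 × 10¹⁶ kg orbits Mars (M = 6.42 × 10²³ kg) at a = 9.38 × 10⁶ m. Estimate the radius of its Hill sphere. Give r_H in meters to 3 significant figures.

1.66 × 10⁴ m

r_H ≈ a (m/3M)^(1/3)
    = (9.38 × 10⁶) × (1.07 × 10¹⁶ / (3 × 6.42 × 10²³))^(1/3)
    = 1.66 × 10⁴ m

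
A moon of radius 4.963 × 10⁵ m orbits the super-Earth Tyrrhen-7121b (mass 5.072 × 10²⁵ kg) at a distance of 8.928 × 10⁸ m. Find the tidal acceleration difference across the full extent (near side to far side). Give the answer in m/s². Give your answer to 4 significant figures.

9.443 × 10⁻⁶ m/s²

Near-to-far spans 2r, so the tidal difference is twice the near-to-center value: 4GMr/d³.
Δa = 4GMr/d³
   = 4 × (6.674 × 10⁻¹¹) × (5.072 × 10²⁵) × (4.963 × 10⁵) / (8.928 × 10⁸)³
   = 9.443 × 10⁻⁶ m/s²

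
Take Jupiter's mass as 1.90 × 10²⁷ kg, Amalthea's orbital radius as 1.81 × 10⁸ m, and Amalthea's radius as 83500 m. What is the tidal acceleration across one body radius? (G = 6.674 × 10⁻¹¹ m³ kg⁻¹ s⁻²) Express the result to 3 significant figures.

a_tidal = 2GMr/d³
        = 2 × (6.674 × 10⁻¹¹) × (1.90 × 10²⁷) × (83500) / (1.81 × 10⁸)³
        = 3.57 × 10⁻³ m/s²

3.57 × 10⁻³ m/s²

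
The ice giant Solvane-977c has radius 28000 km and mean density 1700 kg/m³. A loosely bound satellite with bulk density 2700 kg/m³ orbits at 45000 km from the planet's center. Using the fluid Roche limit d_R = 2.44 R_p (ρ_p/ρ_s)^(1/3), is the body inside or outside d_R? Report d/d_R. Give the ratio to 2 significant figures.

inside; d/d_R ≈ 0.77

d_R = 2.44 × (28000 km) × (1700/2700)^(1/3) = 58560 km
d/d_R = (45000) / (58560) = 0.77
Since d/d_R < 1, the body is inside the Roche limit.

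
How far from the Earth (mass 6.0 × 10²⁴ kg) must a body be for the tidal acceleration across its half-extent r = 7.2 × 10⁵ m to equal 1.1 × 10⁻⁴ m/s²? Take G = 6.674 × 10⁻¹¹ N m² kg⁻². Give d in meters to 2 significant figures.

2GMr/d³ = a_tidal  ⇒  d = (2GMr / a_tidal)^(1/3)
d = (2 × 6.674×10⁻¹¹ × (6.0 × 10²⁴) × (7.2 × 10⁵) / (1.1 × 10⁻⁴))^(1/3)
  = 1.7 × 10⁸ m

1.7 × 10⁸ m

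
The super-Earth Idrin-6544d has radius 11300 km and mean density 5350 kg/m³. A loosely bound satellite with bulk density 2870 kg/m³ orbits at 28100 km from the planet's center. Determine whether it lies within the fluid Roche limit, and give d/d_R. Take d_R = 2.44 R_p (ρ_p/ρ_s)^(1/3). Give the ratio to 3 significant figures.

inside; d/d_R ≈ 0.828

d_R = 2.44 × (11300 km) × (5350/2870)^(1/3) = 33930 km
d/d_R = (28100) / (33930) = 0.828
Since d/d_R < 1, the body is inside the Roche limit.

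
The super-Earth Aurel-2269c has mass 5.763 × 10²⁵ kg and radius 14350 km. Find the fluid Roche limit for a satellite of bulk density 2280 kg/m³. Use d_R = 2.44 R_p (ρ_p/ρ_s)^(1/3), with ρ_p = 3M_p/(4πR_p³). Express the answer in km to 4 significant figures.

44420 km

ρ_p = 3M_p/(4πR_p³) = 3 × (5.763 × 10²⁵) / (4π × (1.435 × 10⁷ m)³) = 4656 kg/m³
d_R = 2.44 × 14350 km × (4656/2280)^(1/3)
    = 44420 km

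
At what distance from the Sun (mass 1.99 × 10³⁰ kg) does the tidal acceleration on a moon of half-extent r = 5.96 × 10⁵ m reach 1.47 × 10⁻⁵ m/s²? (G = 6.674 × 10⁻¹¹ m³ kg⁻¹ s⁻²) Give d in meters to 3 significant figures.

2.21 × 10¹⁰ m

2GMr/d³ = a_tidal  ⇒  d = (2GMr / a_tidal)^(1/3)
d = (2 × 6.674×10⁻¹¹ × (1.99 × 10³⁰) × (5.96 × 10⁵) / (1.47 × 10⁻⁵))^(1/3)
  = 2.21 × 10¹⁰ m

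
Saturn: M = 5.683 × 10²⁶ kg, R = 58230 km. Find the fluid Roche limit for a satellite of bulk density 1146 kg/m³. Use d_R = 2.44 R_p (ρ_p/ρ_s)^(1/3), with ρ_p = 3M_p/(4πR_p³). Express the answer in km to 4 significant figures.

1.198 × 10⁵ km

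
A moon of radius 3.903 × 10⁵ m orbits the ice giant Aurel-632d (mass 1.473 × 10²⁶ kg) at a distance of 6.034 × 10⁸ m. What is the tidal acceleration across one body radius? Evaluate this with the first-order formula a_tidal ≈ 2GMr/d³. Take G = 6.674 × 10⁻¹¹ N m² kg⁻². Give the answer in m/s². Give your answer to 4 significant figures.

3.493 × 10⁻⁵ m/s²

Δa = 2GMr/d³
   = 2 × (6.674 × 10⁻¹¹) × (1.473 × 10²⁶) × (3.903 × 10⁵) / (6.034 × 10⁸)³
   = 3.493 × 10⁻⁵ m/s²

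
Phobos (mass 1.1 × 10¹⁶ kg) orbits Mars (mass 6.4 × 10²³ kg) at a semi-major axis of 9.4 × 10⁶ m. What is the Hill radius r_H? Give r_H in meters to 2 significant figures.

r_H ≈ a (m/3M)^(1/3)
    = (9.4 × 10⁶) × (1.1 × 10¹⁶ / (3 × 6.4 × 10²³))^(1/3)
    = 1.7 × 10⁴ m

1.7 × 10⁴ m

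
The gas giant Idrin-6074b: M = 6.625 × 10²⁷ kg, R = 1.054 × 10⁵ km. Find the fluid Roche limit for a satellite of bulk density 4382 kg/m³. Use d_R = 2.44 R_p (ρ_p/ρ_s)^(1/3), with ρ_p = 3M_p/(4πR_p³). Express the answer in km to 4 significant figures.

1.737 × 10⁵ km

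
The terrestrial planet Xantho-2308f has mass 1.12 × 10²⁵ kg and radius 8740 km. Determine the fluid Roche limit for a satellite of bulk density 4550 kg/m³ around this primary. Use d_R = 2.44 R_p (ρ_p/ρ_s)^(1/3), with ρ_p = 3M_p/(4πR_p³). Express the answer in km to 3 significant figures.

ρ_p = 3M_p/(4πR_p³) = 3 × (1.12 × 10²⁵) / (4π × (8.74 × 10⁶ m)³) = 4000 kg/m³
d_R = 2.44 × 8740 km × (4000/4550)^(1/3)
    = 20400 km

20400 km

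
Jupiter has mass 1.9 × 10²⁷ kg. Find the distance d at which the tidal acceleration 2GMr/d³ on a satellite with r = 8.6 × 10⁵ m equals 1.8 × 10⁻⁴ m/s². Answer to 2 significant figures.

2GMr/d³ = a_tidal  ⇒  d = (2GMr / a_tidal)^(1/3)
d = (2 × 6.674×10⁻¹¹ × (1.9 × 10²⁷) × (8.6 × 10⁵) / (1.8 × 10⁻⁴))^(1/3)
  = 1.1 × 10⁹ m

1.1 × 10⁹ m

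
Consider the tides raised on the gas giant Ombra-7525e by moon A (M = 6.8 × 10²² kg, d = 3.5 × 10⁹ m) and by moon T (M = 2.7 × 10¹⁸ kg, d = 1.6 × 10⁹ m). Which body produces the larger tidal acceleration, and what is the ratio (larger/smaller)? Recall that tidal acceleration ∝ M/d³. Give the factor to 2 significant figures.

Moon A, by a factor of ≈ 2400

Tidal acceleration ∝ M/d³, so compare M/d³ for each.
Moon A: (6.8 × 10²²) / (3.5 × 10⁹)³ = 1.586 × 10⁻⁶
Moon T: (2.7 × 10¹⁸) / (1.6 × 10⁹)³ = 6.592 × 10⁻¹⁰
Ratio (larger/smaller) = 2400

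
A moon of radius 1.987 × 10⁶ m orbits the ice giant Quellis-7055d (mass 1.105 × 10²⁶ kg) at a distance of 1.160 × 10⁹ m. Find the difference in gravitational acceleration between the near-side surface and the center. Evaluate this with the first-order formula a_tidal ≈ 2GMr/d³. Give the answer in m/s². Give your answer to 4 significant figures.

Δg = 2GMr/d³
   = 2 × (6.674 × 10⁻¹¹) × (1.105 × 10²⁶) × (1.987 × 10⁶) / (1.160 × 10⁹)³
   = 1.878 × 10⁻⁵ m/s²

1.878 × 10⁻⁵ m/s²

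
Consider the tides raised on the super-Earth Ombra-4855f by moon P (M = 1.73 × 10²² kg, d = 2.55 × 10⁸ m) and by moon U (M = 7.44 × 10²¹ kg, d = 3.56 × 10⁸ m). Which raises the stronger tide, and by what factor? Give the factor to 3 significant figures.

Moon P, by a factor of ≈ 6.33

Tidal stretch scales as M/d³; compute that for each body.
Moon P: (1.73 × 10²²) / (2.55 × 10⁸)³ = 1.043 × 10⁻³
Moon U: (7.44 × 10²¹) / (3.56 × 10⁸)³ = 1.649 × 10⁻⁴
Ratio (larger/smaller) = 6.33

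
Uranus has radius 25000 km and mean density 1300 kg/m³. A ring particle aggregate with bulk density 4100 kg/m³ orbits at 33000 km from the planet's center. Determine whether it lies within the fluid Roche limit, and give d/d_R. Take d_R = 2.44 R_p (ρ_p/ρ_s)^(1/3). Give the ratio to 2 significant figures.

d_R = 2.44 × (25000 km) × (1300/4100)^(1/3) = 41600 km
d/d_R = (33000) / (41600) = 0.79
Since d/d_R < 1, the body is inside the Roche limit.

inside; d/d_R ≈ 0.79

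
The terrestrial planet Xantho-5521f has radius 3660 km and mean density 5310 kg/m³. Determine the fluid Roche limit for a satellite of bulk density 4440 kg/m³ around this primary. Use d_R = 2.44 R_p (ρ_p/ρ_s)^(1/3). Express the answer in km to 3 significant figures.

d_R = 2.44 × 3660 km × (5310/4440)^(1/3)
    = 9480 km

9480 km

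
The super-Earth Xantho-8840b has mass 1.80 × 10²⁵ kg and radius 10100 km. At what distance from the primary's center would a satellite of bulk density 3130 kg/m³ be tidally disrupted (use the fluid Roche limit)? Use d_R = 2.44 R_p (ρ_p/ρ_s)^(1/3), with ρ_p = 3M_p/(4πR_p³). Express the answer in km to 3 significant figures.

27100 km

ρ_p = 3M_p/(4πR_p³) = 3 × (1.80 × 10²⁵) / (4π × (1.01 × 10⁷ m)³) = 4170 kg/m³
d_R = 2.44 × 10100 km × (4170/3130)^(1/3)
    = 27100 km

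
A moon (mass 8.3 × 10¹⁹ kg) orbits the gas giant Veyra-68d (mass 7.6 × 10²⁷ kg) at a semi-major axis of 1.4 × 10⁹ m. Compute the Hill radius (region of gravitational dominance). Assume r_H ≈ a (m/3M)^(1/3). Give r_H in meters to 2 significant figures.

2.2 × 10⁶ m

r_H ≈ a (m/3M)^(1/3)
    = (1.4 × 10⁹) × (8.3 × 10¹⁹ / (3 × 7.6 × 10²⁷))^(1/3)
    = 2.2 × 10⁶ m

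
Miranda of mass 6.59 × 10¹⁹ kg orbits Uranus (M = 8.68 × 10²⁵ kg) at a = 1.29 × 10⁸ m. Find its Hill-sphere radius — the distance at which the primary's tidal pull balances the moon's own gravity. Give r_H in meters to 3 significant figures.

8.16 × 10⁵ m

r_H ≈ a (m/3M)^(1/3)
    = (1.29 × 10⁸) × (6.59 × 10¹⁹ / (3 × 8.68 × 10²⁵))^(1/3)
    = 8.16 × 10⁵ m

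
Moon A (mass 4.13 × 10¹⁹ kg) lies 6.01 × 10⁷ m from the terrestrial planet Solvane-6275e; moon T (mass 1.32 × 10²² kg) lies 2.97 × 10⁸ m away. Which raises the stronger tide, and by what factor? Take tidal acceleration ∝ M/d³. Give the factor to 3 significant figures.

Compare M/d³ for the two perturbers:
Moon A: (4.13 × 10¹⁹) / (6.01 × 10⁷)³ = 1.903 × 10⁻⁴
Moon T: (1.32 × 10²²) / (2.97 × 10⁸)³ = 5.039 × 10⁻⁴
Ratio (larger/smaller) = 2.65

Moon T, by a factor of ≈ 2.65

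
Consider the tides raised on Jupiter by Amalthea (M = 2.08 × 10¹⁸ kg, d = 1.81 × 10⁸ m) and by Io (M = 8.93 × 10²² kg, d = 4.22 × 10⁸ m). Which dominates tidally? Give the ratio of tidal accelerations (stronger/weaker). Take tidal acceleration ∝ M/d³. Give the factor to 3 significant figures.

The tide-raising term goes as M/d³ (the gradient of a 1/d² field).
Amalthea: (2.08 × 10¹⁸) / (1.81 × 10⁸)³ = 3.508 × 10⁻⁷
Io: (8.93 × 10²²) / (4.22 × 10⁸)³ = 1.188 × 10⁻³
Ratio (larger/smaller) = 3390

Io, by a factor of ≈ 3390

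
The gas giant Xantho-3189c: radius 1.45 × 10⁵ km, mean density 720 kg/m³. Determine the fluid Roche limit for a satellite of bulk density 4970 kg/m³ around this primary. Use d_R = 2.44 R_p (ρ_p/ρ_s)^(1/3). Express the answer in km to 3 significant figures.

1.86 × 10⁵ km

d_R = 2.44 × 1.45 × 10⁵ km × (720/4970)^(1/3)
    = 1.86 × 10⁵ km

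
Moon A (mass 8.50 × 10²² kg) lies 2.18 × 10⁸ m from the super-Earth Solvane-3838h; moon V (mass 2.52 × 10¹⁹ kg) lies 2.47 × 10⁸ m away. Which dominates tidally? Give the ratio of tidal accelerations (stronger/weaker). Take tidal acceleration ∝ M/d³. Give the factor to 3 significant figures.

Moon A, by a factor of ≈ 4910

Compare M/d³ for the two perturbers:
Moon A: (8.50 × 10²²) / (2.18 × 10⁸)³ = 8.204 × 10⁻³
Moon V: (2.52 × 10¹⁹) / (2.47 × 10⁸)³ = 1.672 × 10⁻⁶
Ratio (larger/smaller) = 4910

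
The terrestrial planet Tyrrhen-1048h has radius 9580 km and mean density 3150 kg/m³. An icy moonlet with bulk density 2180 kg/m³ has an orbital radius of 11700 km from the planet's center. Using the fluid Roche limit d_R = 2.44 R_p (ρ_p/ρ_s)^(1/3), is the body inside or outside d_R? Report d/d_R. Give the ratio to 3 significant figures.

inside; d/d_R ≈ 0.443

d_R = 2.44 × (9580 km) × (3150/2180)^(1/3) = 26430 km
d/d_R = (11700) / (26430) = 0.443
Since d/d_R < 1, the body is inside the Roche limit.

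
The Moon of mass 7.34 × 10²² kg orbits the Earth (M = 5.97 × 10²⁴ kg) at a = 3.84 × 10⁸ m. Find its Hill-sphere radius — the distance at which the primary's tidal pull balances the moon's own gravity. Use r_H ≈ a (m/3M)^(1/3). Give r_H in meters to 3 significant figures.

r_H ≈ a (m/3M)^(1/3)
    = (3.84 × 10⁸) × (7.34 × 10²² / (3 × 5.97 × 10²⁴))^(1/3)
    = 6.15 × 10⁷ m

6.15 × 10⁷ m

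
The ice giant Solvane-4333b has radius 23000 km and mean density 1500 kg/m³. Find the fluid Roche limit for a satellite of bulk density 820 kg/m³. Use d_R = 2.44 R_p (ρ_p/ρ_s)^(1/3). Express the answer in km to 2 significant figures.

d_R = 2.44 × 23000 km × (1500/820)^(1/3)
    = 69000 km

69000 km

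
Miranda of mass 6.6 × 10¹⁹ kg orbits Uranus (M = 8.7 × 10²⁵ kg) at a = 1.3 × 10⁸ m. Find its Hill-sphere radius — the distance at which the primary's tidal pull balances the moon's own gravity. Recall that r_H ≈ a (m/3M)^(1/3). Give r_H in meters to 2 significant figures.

r_H ≈ a (m/3M)^(1/3)
    = (1.3 × 10⁸) × (6.6 × 10¹⁹ / (3 × 8.7 × 10²⁵))^(1/3)
    = 8.2 × 10⁵ m

8.2 × 10⁵ m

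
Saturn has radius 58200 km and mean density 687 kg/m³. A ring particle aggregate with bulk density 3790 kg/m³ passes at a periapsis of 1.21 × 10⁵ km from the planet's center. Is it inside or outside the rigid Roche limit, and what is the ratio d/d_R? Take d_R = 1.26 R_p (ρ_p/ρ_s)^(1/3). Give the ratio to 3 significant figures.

d_R = 1.26 × (58200 km) × (687/3790)^(1/3) = 41500 km
d/d_R = (1.21 × 10⁵) / (41500) = 2.92
Since d/d_R > 1, the body is outside the Roche limit.

outside; d/d_R ≈ 2.92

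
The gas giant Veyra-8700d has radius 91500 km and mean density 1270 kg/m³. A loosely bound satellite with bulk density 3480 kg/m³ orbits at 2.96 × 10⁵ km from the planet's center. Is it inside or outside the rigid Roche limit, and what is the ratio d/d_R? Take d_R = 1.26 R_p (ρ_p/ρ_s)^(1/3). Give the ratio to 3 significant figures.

d_R = 1.26 × (91500 km) × (1270/3480)^(1/3) = 82390 km
d/d_R = (2.96 × 10⁵) / (82390) = 3.59
Since d/d_R > 1, the body is outside the Roche limit.

outside; d/d_R ≈ 3.59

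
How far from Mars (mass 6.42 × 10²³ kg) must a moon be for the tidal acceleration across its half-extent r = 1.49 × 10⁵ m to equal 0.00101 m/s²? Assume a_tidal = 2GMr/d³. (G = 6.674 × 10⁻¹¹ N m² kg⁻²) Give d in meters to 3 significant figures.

2.33 × 10⁷ m

2GMr/d³ = a_tidal  ⇒  d = (2GMr / a_tidal)^(1/3)
d = (2 × 6.674×10⁻¹¹ × (6.42 × 10²³) × (1.49 × 10⁵) / (0.00101))^(1/3)
  = 2.33 × 10⁷ m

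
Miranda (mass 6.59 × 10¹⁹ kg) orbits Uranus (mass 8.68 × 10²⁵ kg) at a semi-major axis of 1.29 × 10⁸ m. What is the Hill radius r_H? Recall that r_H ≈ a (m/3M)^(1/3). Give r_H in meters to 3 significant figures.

r_H ≈ a (m/3M)^(1/3)
    = (1.29 × 10⁸) × (6.59 × 10¹⁹ / (3 × 8.68 × 10²⁵))^(1/3)
    = 8.16 × 10⁵ m

8.16 × 10⁵ m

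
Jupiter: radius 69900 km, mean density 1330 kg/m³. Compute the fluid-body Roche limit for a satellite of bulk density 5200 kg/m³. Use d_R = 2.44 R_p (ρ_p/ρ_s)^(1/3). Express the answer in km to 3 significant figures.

1.08 × 10⁵ km

d_R = 2.44 × 69900 km × (1330/5200)^(1/3)
    = 1.08 × 10⁵ km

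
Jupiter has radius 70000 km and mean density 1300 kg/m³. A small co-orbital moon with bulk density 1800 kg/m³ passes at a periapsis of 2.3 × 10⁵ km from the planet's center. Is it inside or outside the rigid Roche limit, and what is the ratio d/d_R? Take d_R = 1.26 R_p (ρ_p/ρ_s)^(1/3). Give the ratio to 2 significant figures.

d_R = 1.26 × (70000 km) × (1300/1800)^(1/3) = 79130 km
d/d_R = (2.3 × 10⁵) / (79130) = 2.9
Since d/d_R > 1, the body is outside the Roche limit.

outside; d/d_R ≈ 2.9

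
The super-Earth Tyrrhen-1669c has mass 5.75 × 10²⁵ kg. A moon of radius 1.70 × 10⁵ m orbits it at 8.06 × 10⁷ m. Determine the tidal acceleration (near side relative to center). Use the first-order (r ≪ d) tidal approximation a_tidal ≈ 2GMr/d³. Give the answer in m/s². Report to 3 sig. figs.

Δa = 2GMr/d³
   = 2 × (6.674 × 10⁻¹¹) × (5.75 × 10²⁵) × (1.70 × 10⁵) / (8.06 × 10⁷)³
   = 2.49 × 10⁻³ m/s²

2.49 × 10⁻³ m/s²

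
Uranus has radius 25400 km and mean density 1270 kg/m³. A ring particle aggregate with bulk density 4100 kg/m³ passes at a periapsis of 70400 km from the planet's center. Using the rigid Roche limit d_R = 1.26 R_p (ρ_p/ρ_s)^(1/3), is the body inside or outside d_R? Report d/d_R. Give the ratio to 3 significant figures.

outside; d/d_R ≈ 3.25

d_R = 1.26 × (25400 km) × (1270/4100)^(1/3) = 21650 km
d/d_R = (70400) / (21650) = 3.25
Since d/d_R > 1, the body is outside the Roche limit.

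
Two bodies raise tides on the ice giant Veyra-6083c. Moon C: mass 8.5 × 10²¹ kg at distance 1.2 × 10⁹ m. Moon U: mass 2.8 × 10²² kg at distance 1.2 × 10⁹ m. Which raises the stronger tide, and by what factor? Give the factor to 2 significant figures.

Moon U, by a factor of ≈ 3.3

Tidal stretch scales as M/d³; compute that for each body.
Moon C: (8.5 × 10²¹) / (1.2 × 10⁹)³ = 4.919 × 10⁻⁶
Moon U: (2.8 × 10²²) / (1.2 × 10⁹)³ = 1.620 × 10⁻⁵
Ratio (larger/smaller) = 3.3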